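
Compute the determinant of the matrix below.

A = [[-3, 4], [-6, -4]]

det(A) = 36

Forward elimination:
R2 <- R2 - (2)*R1:  [   0  -12 ]
Upper-triangular form:
[ -3    4 ]
[  0  -12 ]
det(A) = (-1)^0 * (-3) * (-12) = 36  (0 row swaps -> sign +1)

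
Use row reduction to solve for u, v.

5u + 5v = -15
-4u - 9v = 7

Forward elimination on [A|b]:
R2 <- R2 - (-4/5)*R1:  [  0  -5  -5 ]
Row echelon form:
[ 5   5  |  -15 ]
[ 0  -5  |   -5 ]
Back-substitution:
v = (-5) / -5 = 1
u = (-15 - (5)*(1)) / 5 = -4

(-4, 1)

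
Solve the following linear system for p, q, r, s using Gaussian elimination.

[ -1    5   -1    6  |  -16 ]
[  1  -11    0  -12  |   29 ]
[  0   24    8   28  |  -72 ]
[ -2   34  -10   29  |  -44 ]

Forward elimination on [A|b]:
R2 <- R2 - (-1)*R1:  [  0  -6  -1  -6  13 ]
R4 <- R4 - (2)*R1:  [   0   24   -8   17  -12 ]
R3 <- R3 - (-4)*R2:  [   0    0    4    4  -20 ]
R4 <- R4 - (-4)*R2:  [   0    0  -12   -7   40 ]
R4 <- R4 - (-3)*R3:  [   0    0    0    5  -20 ]
Row echelon form:
[ -1   5  -1   6  |  -16 ]
[  0  -6  -1  -6  |   13 ]
[  0   0   4   4  |  -20 ]
[  0   0   0   5  |  -20 ]
Back-substitution:
s = (-20) / 5 = -4
r = (-20 - (4)*(-4)) / 4 = -1
q = (13 - (-1)*(-1) - (-6)*(-4)) / -6 = 2
p = (-16 - (5)*(2) - (-1)*(-1) - (6)*(-4)) / -1 = 3

(3, 2, -1, -4)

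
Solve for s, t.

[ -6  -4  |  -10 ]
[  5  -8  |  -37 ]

Forward elimination on [A|b]:
R2 <- R2 - (-5/6)*R1:  [      0   -34/3  -136/3 ]
Row echelon form:
[ -6     -4  |     -10 ]
[  0  -34/3  |  -136/3 ]
Back-substitution:
t = (-136/3) / (-34/3) = 4
s = (-10 - (-4)*(4)) / -6 = -1

(-1, 4)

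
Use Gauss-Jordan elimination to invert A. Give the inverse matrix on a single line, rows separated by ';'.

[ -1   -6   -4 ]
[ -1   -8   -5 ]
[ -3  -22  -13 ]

inverse = [-3 5 -1; 1 1/2 -1/2; -1 -2 1]

Gauss-Jordan on [A | I]:
R1 <- (1/-1)*R1:  [  1   6   4  |  -1   0   0 ]
R2 <- R2 - (-1)*R1:  [  0  -2  -1  |  -1   1   0 ]
R3 <- R3 - (-3)*R1:  [  0  -4  -1  |  -3   0   1 ]
R2 <- (1/-2)*R2:  [    0     1   1/2  |   1/2  -1/2     0 ]
R1 <- R1 - (6)*R2:  [  1   0   1  |  -4   3   0 ]
R3 <- R3 - (-4)*R2:  [  0   0   1  |  -1  -2   1 ]
R1 <- R1 - (1)*R3:  [  1   0   0  |  -3   5  -1 ]
R2 <- R2 - (1/2)*R3:  [    0     1     0  |     1   1/2  -1/2 ]
Right block of [I | A^{-1}] is the inverse:
[ -3    5    -1 ]
[  1  1/2  -1/2 ]
[ -1   -2     1 ]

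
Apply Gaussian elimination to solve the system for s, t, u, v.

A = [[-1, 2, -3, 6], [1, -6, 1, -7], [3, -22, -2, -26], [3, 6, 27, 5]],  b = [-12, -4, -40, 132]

(4, 2, 4, 0)

Forward elimination on [A|b]:
R2 <- R2 - (-1)*R1:  [   0   -4   -2   -1  -16 ]
R3 <- R3 - (-3)*R1:  [   0  -16  -11   -8  -76 ]
R4 <- R4 - (-3)*R1:  [  0  12  18  23  96 ]
R3 <- R3 - (4)*R2:  [   0    0   -3   -4  -12 ]
R4 <- R4 - (-3)*R2:  [  0   0  12  20  48 ]
R4 <- R4 - (-4)*R3:  [ 0  0  0  4  0 ]
Row echelon form:
[ -1   2  -3   6  |  -12 ]
[  0  -4  -2  -1  |  -16 ]
[  0   0  -3  -4  |  -12 ]
[  0   0   0   4  |    0 ]
Back-substitution:
v = (0) / 4 = 0
u = (-12 - (-4)*(0)) / -3 = 4
t = (-16 - (-2)*(4) - (-1)*(0)) / -4 = 2
s = (-12 - (2)*(2) - (-3)*(4) - (6)*(0)) / -1 = 4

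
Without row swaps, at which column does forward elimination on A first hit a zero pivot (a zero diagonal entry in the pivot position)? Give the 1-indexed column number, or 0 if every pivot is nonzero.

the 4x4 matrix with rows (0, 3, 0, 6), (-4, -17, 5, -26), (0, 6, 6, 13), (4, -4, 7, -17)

Naive forward elimination:
Pivot entry (1,1) is zero but row 2 has -4 in column 1 -> naive elimination stops; a row interchange (e.g. R1 <-> R2) would be required here.

first zero-pivot column = 1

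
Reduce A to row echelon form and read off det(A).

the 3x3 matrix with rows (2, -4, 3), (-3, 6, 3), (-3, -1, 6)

det(A) = 105

Forward elimination:
R2 <- R2 - (-3/2)*R1:  [    0     0  15/2 ]
R3 <- R3 - (-3/2)*R1:  [    0    -7  21/2 ]
R2 <-> R3   (pivot in column 2 was zero)
[ 2  -4     3 ]
[ 0  -7  21/2 ]
[ 0   0  15/2 ]
Upper-triangular form:
[ 2  -4     3 ]
[ 0  -7  21/2 ]
[ 0   0  15/2 ]
det(A) = (-1)^1 * (2) * (-7) * (15/2) = 105  (1 row swap -> sign -1)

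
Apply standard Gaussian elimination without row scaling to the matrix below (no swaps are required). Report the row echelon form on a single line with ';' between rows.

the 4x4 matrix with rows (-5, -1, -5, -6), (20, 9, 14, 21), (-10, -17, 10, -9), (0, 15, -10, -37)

Forward elimination:
R2 <- R2 - (-4)*R1:  [  0   5  -6  -3 ]
R3 <- R3 - (2)*R1:  [   0  -15   20    3 ]
R3 <- R3 - (-3)*R2:  [  0   0   2  -6 ]
R4 <- R4 - (3)*R2:  [   0    0    8  -28 ]
R4 <- R4 - (4)*R3:  [  0   0   0  -4 ]
Row echelon form:
[ -5  -1  -5  -6 ]
[  0   5  -6  -3 ]
[  0   0   2  -6 ]
[  0   0   0  -4 ]

REF = [-5 -1 -5 -6; 0 5 -6 -3; 0 0 2 -6; 0 0 0 -4]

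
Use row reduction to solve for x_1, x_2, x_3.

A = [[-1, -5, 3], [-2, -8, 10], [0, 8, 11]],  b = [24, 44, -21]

Forward elimination on [A|b]:
R2 <- R2 - (2)*R1:  [  0   2   4  -4 ]
R3 <- R3 - (4)*R2:  [  0   0  -5  -5 ]
Row echelon form:
[ -1  -5   3  |  24 ]
[  0   2   4  |  -4 ]
[  0   0  -5  |  -5 ]
Back-substitution:
x_3 = (-5) / -5 = 1
x_2 = (-4 - (4)*(1)) / 2 = -4
x_1 = (24 - (-5)*(-4) - (3)*(1)) / -1 = -1

(-1, -4, 1)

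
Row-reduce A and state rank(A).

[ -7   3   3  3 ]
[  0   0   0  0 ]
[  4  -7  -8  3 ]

Row reduction:
R3 <- R3 - (-4/7)*R1:  [     0  -37/7  -44/7   33/7 ]
R2 <-> R3   (pivot in column 2 was zero)
[ -7      3      3     3 ]
[  0  -37/7  -44/7  33/7 ]
[  0      0      0     0 ]
Row echelon form:
[ -7      3      3     3 ]
[  0  -37/7  -44/7  33/7 ]
[  0      0      0     0 ]
Nonzero rows / pivot columns: 2

rank(A) = 2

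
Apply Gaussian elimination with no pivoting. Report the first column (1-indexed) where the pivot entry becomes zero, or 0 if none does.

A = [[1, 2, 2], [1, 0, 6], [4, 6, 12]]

Naive forward elimination:
R2 <- R2 - (1)*R1:  [  0  -2   4 ]
R3 <- R3 - (4)*R1:  [  0  -2   4 ]
R3 <- R3 - (1)*R2:  [ 0  0  0 ]
Matrix at this point:
[ 1   2  2 ]
[ 0  -2  4 ]
[ 0   0  0 ]
Pivot entry (3,3) in the last row is zero and there are no rows below to swap with -> zero pivot in column 3 (A is singular).

first zero-pivot column = 3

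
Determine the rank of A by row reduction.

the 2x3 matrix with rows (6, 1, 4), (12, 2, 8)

rank(A) = 1

Row reduction:
R2 <- R2 - (2)*R1:  [ 0  0  0 ]
Row echelon form:
[ 6  1  4 ]
[ 0  0  0 ]
Nonzero rows / pivot columns: 1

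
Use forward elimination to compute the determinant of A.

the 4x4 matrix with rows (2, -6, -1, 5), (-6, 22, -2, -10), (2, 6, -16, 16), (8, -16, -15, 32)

Forward elimination:
R2 <- R2 - (-3)*R1:  [  0   4  -5   5 ]
R3 <- R3 - (1)*R1:  [   0   12  -15   11 ]
R4 <- R4 - (4)*R1:  [   0    8  -11   12 ]
R3 <- R3 - (3)*R2:  [  0   0   0  -4 ]
R4 <- R4 - (2)*R2:  [  0   0  -1   2 ]
R3 <-> R4   (pivot in column 3 was zero)
[ 2  -6  -1   5 ]
[ 0   4  -5   5 ]
[ 0   0  -1   2 ]
[ 0   0   0  -4 ]
Upper-triangular form:
[ 2  -6  -1   5 ]
[ 0   4  -5   5 ]
[ 0   0  -1   2 ]
[ 0   0   0  -4 ]
det(A) = (-1)^1 * (2) * (4) * (-1) * (-4) = -32  (1 row swap -> sign -1)

det(A) = -32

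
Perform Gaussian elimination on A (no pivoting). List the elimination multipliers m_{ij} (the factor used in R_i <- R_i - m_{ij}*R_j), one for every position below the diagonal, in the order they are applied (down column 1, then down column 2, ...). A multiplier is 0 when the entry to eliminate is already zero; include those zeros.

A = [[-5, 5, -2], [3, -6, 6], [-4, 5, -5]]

Forward elimination:
R2 <- R2 - (-3/5)*R1:  [    0    -3  24/5 ]
R3 <- R3 - (4/5)*R1:  [     0      1  -17/5 ]
R3 <- R3 - (-1/3)*R2:  [    0     0  -9/5 ]
Multipliers (in order of application): m_{21} = -3/5, m_{31} = 4/5, m_{32} = -1/3

multipliers: -3/5, 4/5, -1/3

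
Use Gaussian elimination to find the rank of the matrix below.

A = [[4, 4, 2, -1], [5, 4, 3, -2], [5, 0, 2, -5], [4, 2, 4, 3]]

rank(A) = 4

Row reduction:
R2 <- R2 - (5/4)*R1:  [    0    -1   1/2  -3/4 ]
R3 <- R3 - (5/4)*R1:  [     0     -5   -1/2  -15/4 ]
R4 <- R4 - (1)*R1:  [  0  -2   2   4 ]
R3 <- R3 - (5)*R2:  [  0   0  -3   0 ]
R4 <- R4 - (2)*R2:  [    0     0     1  11/2 ]
R4 <- R4 - (-1/3)*R3:  [    0     0     0  11/2 ]
Row echelon form:
[ 4   4    2    -1 ]
[ 0  -1  1/2  -3/4 ]
[ 0   0   -3     0 ]
[ 0   0    0  11/2 ]
Nonzero rows / pivot columns: 4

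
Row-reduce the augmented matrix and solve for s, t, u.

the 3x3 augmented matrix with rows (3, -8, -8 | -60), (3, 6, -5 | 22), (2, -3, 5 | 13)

(4, 5, 4)

Forward elimination on [A|b]:
R2 <- R2 - (1)*R1:  [  0  14   3  82 ]
R3 <- R3 - (2/3)*R1:  [    0   7/3  31/3    53 ]
R3 <- R3 - (1/6)*R2:  [     0      0   59/6  118/3 ]
Row echelon form:
[ 3  -8    -8  |    -60 ]
[ 0  14     3  |     82 ]
[ 0   0  59/6  |  118/3 ]
Back-substitution:
u = (118/3) / (59/6) = 4
t = (82 - (3)*(4)) / 14 = 5
s = (-60 - (-8)*(5) - (-8)*(4)) / 3 = 4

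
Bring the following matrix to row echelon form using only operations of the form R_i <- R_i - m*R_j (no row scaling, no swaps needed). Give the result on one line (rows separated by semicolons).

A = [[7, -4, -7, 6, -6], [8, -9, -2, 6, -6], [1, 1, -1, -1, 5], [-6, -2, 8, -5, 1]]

REF = [7 -4 -7 6 -6; 0 -31/7 6 -6/7 6/7; 0 0 66/31 -67/31 191/31; 0 0 0 -140/33 340/33]

Forward elimination:
R2 <- R2 - (8/7)*R1:  [     0  -31/7      6   -6/7    6/7 ]
R3 <- R3 - (1/7)*R1:  [     0   11/7      0  -13/7   41/7 ]
R4 <- R4 - (-6/7)*R1:  [     0  -38/7      2    1/7  -29/7 ]
R3 <- R3 - (-11/31)*R2:  [      0       0   66/31  -67/31  191/31 ]
R4 <- R4 - (38/31)*R2:  [       0        0  -166/31    37/31  -161/31 ]
R4 <- R4 - (-83/33)*R3:  [       0        0        0  -140/33   340/33 ]
Row echelon form:
[ 7     -4     -7        6      -6 ]
[ 0  -31/7      6     -6/7     6/7 ]
[ 0      0  66/31   -67/31  191/31 ]
[ 0      0      0  -140/33  340/33 ]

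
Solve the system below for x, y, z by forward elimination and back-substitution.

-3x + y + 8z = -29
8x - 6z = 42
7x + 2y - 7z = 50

(3, 4, -3)

Forward elimination on [A|b]:
R2 <- R2 - (-8/3)*R1:  [      0     8/3    46/3  -106/3 ]
R3 <- R3 - (-7/3)*R1:  [     0   13/3   35/3  -53/3 ]
R3 <- R3 - (13/8)*R2:  [     0      0  -53/4  159/4 ]
Row echelon form:
[ -3    1      8  |     -29 ]
[  0  8/3   46/3  |  -106/3 ]
[  0    0  -53/4  |   159/4 ]
Back-substitution:
z = (159/4) / (-53/4) = -3
y = (-106/3 - (46/3)*(-3)) / (8/3) = 4
x = (-29 - (1)*(4) - (8)*(-3)) / -3 = 3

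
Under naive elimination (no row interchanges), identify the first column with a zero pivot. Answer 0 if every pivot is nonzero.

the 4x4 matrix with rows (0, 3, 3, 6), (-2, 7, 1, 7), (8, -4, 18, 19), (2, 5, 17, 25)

first zero-pivot column = 1

Naive forward elimination:
Pivot entry (1,1) is zero but row 2 has -2 in column 1 -> naive elimination stops; a row interchange (e.g. R1 <-> R2) would be required here.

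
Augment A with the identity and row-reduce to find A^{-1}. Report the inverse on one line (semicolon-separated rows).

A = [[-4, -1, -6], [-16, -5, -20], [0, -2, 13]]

inverse = [-21/4 5/4 -1/2; 52/5 -13/5 4/5; 8/5 -2/5 1/5]

Gauss-Jordan on [A | I]:
R1 <- (1/-4)*R1:  [    1   1/4   3/2  |  -1/4     0     0 ]
R2 <- R2 - (-16)*R1:  [  0  -1   4  |  -4   1   0 ]
R2 <- (1/-1)*R2:  [  0   1  -4  |   4  -1   0 ]
R1 <- R1 - (1/4)*R2:  [    1     0   5/2  |  -5/4   1/4     0 ]
R3 <- R3 - (-2)*R2:  [  0   0   5  |   8  -2   1 ]
R3 <- (1/5)*R3:  [    0     0     1  |   8/5  -2/5   1/5 ]
R1 <- R1 - (5/2)*R3:  [     1      0      0  |  -21/4    5/4   -1/2 ]
R2 <- R2 - (-4)*R3:  [     0      1      0  |   52/5  -13/5    4/5 ]
Right block of [I | A^{-1}] is the inverse:
[ -21/4    5/4  -1/2 ]
[  52/5  -13/5   4/5 ]
[   8/5   -2/5   1/5 ]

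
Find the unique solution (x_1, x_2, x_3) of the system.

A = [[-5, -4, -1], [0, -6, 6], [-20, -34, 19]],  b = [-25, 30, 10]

(5, -1, 4)

Forward elimination on [A|b]:
R3 <- R3 - (4)*R1:  [   0  -18   23  110 ]
R3 <- R3 - (3)*R2:  [  0   0   5  20 ]
Row echelon form:
[ -5  -4  -1  |  -25 ]
[  0  -6   6  |   30 ]
[  0   0   5  |   20 ]
Back-substitution:
x_3 = (20) / 5 = 4
x_2 = (30 - (6)*(4)) / -6 = -1
x_1 = (-25 - (-4)*(-1) - (-1)*(4)) / -5 = 5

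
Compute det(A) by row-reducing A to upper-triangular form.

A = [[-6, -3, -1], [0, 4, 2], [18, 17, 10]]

Forward elimination:
R3 <- R3 - (-3)*R1:  [ 0  8  7 ]
R3 <- R3 - (2)*R2:  [ 0  0  3 ]
Upper-triangular form:
[ -6  -3  -1 ]
[  0   4   2 ]
[  0   0   3 ]
det(A) = (-1)^0 * (-6) * (4) * (3) = -72  (0 row swaps -> sign +1)

det(A) = -72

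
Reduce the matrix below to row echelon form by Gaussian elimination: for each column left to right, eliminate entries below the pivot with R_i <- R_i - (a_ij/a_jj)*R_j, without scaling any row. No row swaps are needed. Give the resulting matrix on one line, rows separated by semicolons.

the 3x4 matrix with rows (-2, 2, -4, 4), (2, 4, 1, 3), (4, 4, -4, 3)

REF = [-2 2 -4 4; 0 6 -3 7; 0 0 -8 5/3]

Forward elimination:
R2 <- R2 - (-1)*R1:  [  0   6  -3   7 ]
R3 <- R3 - (-2)*R1:  [   0    8  -12   11 ]
R3 <- R3 - (4/3)*R2:  [   0    0   -8  5/3 ]
Row echelon form:
[ -2  2  -4    4 ]
[  0  6  -3    7 ]
[  0  0  -8  5/3 ]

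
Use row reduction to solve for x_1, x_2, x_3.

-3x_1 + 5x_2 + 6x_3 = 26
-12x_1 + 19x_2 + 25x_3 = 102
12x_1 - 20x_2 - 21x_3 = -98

Forward elimination on [A|b]:
R2 <- R2 - (4)*R1:  [  0  -1   1  -2 ]
R3 <- R3 - (-4)*R1:  [ 0  0  3  6 ]
Row echelon form:
[ -3   5  6  |  26 ]
[  0  -1  1  |  -2 ]
[  0   0  3  |   6 ]
Back-substitution:
x_3 = (6) / 3 = 2
x_2 = (-2 - (1)*(2)) / -1 = 4
x_1 = (26 - (5)*(4) - (6)*(2)) / -3 = 2

(2, 4, 2)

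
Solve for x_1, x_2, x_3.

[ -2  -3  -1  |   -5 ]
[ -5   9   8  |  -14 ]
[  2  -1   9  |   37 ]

(4, -2, 3)

Forward elimination on [A|b]:
R2 <- R2 - (5/2)*R1:  [    0  33/2  21/2  -3/2 ]
R3 <- R3 - (-1)*R1:  [  0  -4   8  32 ]
R3 <- R3 - (-8/33)*R2:  [      0       0  116/11  348/11 ]
Row echelon form:
[ -2    -3      -1  |      -5 ]
[  0  33/2    21/2  |    -3/2 ]
[  0     0  116/11  |  348/11 ]
Back-substitution:
x_3 = (348/11) / (116/11) = 3
x_2 = (-3/2 - (21/2)*(3)) / (33/2) = -2
x_1 = (-5 - (-3)*(-2) - (-1)*(3)) / -2 = 4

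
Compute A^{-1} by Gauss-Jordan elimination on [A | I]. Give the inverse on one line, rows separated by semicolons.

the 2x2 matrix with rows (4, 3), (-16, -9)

inverse = [-3/4 -1/4; 4/3 1/3]

Gauss-Jordan on [A | I]:
R1 <- (1/4)*R1:  [   1  3/4  |  1/4    0 ]
R2 <- R2 - (-16)*R1:  [ 0  3  |  4  1 ]
R2 <- (1/3)*R2:  [   0    1  |  4/3  1/3 ]
R1 <- R1 - (3/4)*R2:  [    1     0  |  -3/4  -1/4 ]
Right block of [I | A^{-1}] is the inverse:
[ -3/4  -1/4 ]
[  4/3   1/3 ]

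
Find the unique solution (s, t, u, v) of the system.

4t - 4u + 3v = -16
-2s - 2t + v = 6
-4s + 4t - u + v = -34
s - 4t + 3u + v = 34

Forward elimination on [A|b]:
R1 <-> R2   (pivot in column 1 was zero)
[ -2  -2   0  1    6 ]
[  0   4  -4  3  -16 ]
[ -4   4  -1  1  -34 ]
[  1  -4   3  1   34 ]
R3 <- R3 - (2)*R1:  [   0    8   -1   -1  -46 ]
R4 <- R4 - (-1/2)*R1:  [   0   -5    3  3/2   37 ]
R3 <- R3 - (2)*R2:  [   0    0    7   -7  -14 ]
R4 <- R4 - (-5/4)*R2:  [    0     0    -2  21/4    17 ]
R4 <- R4 - (-2/7)*R3:  [    0     0     0  13/4    13 ]
Row echelon form:
[ -2  -2   0     1  |    6 ]
[  0   4  -4     3  |  -16 ]
[  0   0   7    -7  |  -14 ]
[  0   0   0  13/4  |   13 ]
Back-substitution:
v = (13) / (13/4) = 4
u = (-14 - (-7)*(4)) / 7 = 2
t = (-16 - (-4)*(2) - (3)*(4)) / 4 = -5
s = (6 - (-2)*(-5) - (1)*(4)) / -2 = 4

(4, -5, 2, 4)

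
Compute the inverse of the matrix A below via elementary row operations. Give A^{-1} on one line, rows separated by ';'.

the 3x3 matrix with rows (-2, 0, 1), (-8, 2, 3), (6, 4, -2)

inverse = [4/3 -1/3 1/6; -1/6 1/6 1/6; 11/3 -2/3 1/3]

Gauss-Jordan on [A | I]:
R1 <- (1/-2)*R1:  [    1     0  -1/2  |  -1/2     0     0 ]
R2 <- R2 - (-8)*R1:  [  0   2  -1  |  -4   1   0 ]
R3 <- R3 - (6)*R1:  [ 0  4  1  |  3  0  1 ]
R2 <- (1/2)*R2:  [    0     1  -1/2  |    -2   1/2     0 ]
R3 <- R3 - (4)*R2:  [  0   0   3  |  11  -2   1 ]
R3 <- (1/3)*R3:  [    0     0     1  |  11/3  -2/3   1/3 ]
R1 <- R1 - (-1/2)*R3:  [    1     0     0  |   4/3  -1/3   1/6 ]
R2 <- R2 - (-1/2)*R3:  [    0     1     0  |  -1/6   1/6   1/6 ]
Right block of [I | A^{-1}] is the inverse:
[  4/3  -1/3  1/6 ]
[ -1/6   1/6  1/6 ]
[ 11/3  -2/3  1/3 ]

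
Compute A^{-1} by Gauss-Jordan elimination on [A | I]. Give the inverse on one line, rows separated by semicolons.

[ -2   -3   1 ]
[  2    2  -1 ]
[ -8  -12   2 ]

inverse = [2 3/2 -1/4; -1 -1 0; 2 0 -1/2]

Gauss-Jordan on [A | I]:
R1 <- (1/-2)*R1:  [    1   3/2  -1/2  |  -1/2     0     0 ]
R2 <- R2 - (2)*R1:  [  0  -1   0  |   1   1   0 ]
R3 <- R3 - (-8)*R1:  [  0   0  -2  |  -4   0   1 ]
R2 <- (1/-1)*R2:  [  0   1   0  |  -1  -1   0 ]
R1 <- R1 - (3/2)*R2:  [    1     0  -1/2  |     1   3/2     0 ]
R3 <- (1/-2)*R3:  [    0     0     1  |     2     0  -1/2 ]
R1 <- R1 - (-1/2)*R3:  [    1     0     0  |     2   3/2  -1/4 ]
Right block of [I | A^{-1}] is the inverse:
[  2  3/2  -1/4 ]
[ -1   -1     0 ]
[  2    0  -1/2 ]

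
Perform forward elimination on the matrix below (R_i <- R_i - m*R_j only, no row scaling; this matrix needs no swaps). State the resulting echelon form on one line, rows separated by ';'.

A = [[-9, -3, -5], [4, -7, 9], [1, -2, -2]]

Forward elimination:
R2 <- R2 - (-4/9)*R1:  [     0  -25/3   61/9 ]
R3 <- R3 - (-1/9)*R1:  [     0   -7/3  -23/9 ]
R3 <- R3 - (7/25)*R2:  [       0        0  -334/75 ]
Row echelon form:
[ -9     -3       -5 ]
[  0  -25/3     61/9 ]
[  0      0  -334/75 ]

REF = [-9 -3 -5; 0 -25/3 61/9; 0 0 -334/75]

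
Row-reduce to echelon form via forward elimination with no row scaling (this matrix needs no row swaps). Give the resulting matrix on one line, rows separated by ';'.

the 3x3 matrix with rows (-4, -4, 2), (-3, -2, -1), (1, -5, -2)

Forward elimination:
R2 <- R2 - (3/4)*R1:  [    0     1  -5/2 ]
R3 <- R3 - (-1/4)*R1:  [    0    -6  -3/2 ]
R3 <- R3 - (-6)*R2:  [     0      0  -33/2 ]
Row echelon form:
[ -4  -4      2 ]
[  0   1   -5/2 ]
[  0   0  -33/2 ]

REF = [-4 -4 2; 0 1 -5/2; 0 0 -33/2]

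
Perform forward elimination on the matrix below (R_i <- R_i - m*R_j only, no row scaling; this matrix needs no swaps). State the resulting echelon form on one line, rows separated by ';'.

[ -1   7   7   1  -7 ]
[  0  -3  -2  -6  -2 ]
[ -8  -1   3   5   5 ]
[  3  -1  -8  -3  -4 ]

REF = [-1 7 7 1 -7; 0 -3 -2 -6 -2; 0 0 -15 111 99; 0 0 0 -637/15 -608/15]

Forward elimination:
R3 <- R3 - (8)*R1:  [   0  -57  -53   -3   61 ]
R4 <- R4 - (-3)*R1:  [   0   20   13    0  -25 ]
R3 <- R3 - (19)*R2:  [   0    0  -15  111   99 ]
R4 <- R4 - (-20/3)*R2:  [      0       0    -1/3     -40  -115/3 ]
R4 <- R4 - (1/45)*R3:  [       0        0        0  -637/15  -608/15 ]
Row echelon form:
[ -1   7    7        1       -7 ]
[  0  -3   -2       -6       -2 ]
[  0   0  -15      111       99 ]
[  0   0    0  -637/15  -608/15 ]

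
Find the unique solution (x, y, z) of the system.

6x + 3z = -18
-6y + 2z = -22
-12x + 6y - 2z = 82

(-5, 5, 4)

Forward elimination on [A|b]:
R3 <- R3 - (-2)*R1:  [  0   6   4  46 ]
R3 <- R3 - (-1)*R2:  [  0   0   6  24 ]
Row echelon form:
[ 6   0  3  |  -18 ]
[ 0  -6  2  |  -22 ]
[ 0   0  6  |   24 ]
Back-substitution:
z = (24) / 6 = 4
y = (-22 - (2)*(4)) / -6 = 5
x = (-18 - (3)*(4)) / 6 = -5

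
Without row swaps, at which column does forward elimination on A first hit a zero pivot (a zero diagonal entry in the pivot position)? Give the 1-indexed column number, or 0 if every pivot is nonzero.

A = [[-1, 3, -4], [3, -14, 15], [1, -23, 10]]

Naive forward elimination:
R2 <- R2 - (-3)*R1:  [  0  -5   3 ]
R3 <- R3 - (-1)*R1:  [   0  -20    6 ]
R3 <- R3 - (4)*R2:  [  0   0  -6 ]
All pivots nonzero; naive elimination completes without hitting a zero pivot.

first zero-pivot column = 0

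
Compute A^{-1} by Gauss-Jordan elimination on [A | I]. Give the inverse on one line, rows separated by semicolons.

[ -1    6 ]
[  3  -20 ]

inverse = [-10 -3; -3/2 -1/2]

Gauss-Jordan on [A | I]:
R1 <- (1/-1)*R1:  [  1  -6  |  -1   0 ]
R2 <- R2 - (3)*R1:  [  0  -2  |   3   1 ]
R2 <- (1/-2)*R2:  [    0     1  |  -3/2  -1/2 ]
R1 <- R1 - (-6)*R2:  [   1    0  |  -10   -3 ]
Right block of [I | A^{-1}] is the inverse:
[  -10    -3 ]
[ -3/2  -1/2 ]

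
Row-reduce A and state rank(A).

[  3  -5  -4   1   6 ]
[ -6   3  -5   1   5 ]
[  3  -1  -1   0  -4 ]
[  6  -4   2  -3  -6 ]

rank(A) = 4

Row reduction:
R2 <- R2 - (-2)*R1:  [   0   -7  -13    3   17 ]
R3 <- R3 - (1)*R1:  [   0    4    3   -1  -10 ]
R4 <- R4 - (2)*R1:  [   0    6   10   -5  -18 ]
R3 <- R3 - (-4/7)*R2:  [     0      0  -31/7    5/7   -2/7 ]
R4 <- R4 - (-6/7)*R2:  [     0      0   -8/7  -17/7  -24/7 ]
R4 <- R4 - (8/31)*R3:  [       0        0        0   -81/31  -104/31 ]
Row echelon form:
[ 3  -5     -4       1        6 ]
[ 0  -7    -13       3       17 ]
[ 0   0  -31/7     5/7     -2/7 ]
[ 0   0      0  -81/31  -104/31 ]
Nonzero rows / pivot columns: 4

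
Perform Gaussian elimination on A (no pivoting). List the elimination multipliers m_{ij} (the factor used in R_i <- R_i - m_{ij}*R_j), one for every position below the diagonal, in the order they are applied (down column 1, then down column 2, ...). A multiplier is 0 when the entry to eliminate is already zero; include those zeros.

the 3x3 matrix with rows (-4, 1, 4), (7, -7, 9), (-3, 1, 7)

multipliers: -7/4, 3/4, -1/21

Forward elimination:
R2 <- R2 - (-7/4)*R1:  [     0  -21/4     16 ]
R3 <- R3 - (3/4)*R1:  [   0  1/4    4 ]
R3 <- R3 - (-1/21)*R2:  [      0       0  100/21 ]
Multipliers (in order of application): m_{21} = -7/4, m_{31} = 3/4, m_{32} = -1/21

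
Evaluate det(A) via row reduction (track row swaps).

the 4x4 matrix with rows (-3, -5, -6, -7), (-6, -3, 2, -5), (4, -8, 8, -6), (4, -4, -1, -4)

det(A) = 678

Forward elimination:
R2 <- R2 - (2)*R1:  [  0   7  14   9 ]
R3 <- R3 - (-4/3)*R1:  [     0  -44/3      0  -46/3 ]
R4 <- R4 - (-4/3)*R1:  [     0  -32/3     -9  -40/3 ]
R3 <- R3 - (-44/21)*R2:  [     0      0   88/3  74/21 ]
R4 <- R4 - (-32/21)*R2:  [    0     0  37/3  8/21 ]
R4 <- R4 - (37/88)*R3:  [        0         0         0  -339/308 ]
Upper-triangular form:
[ -3  -5    -6        -7 ]
[  0   7    14         9 ]
[  0   0  88/3     74/21 ]
[  0   0     0  -339/308 ]
det(A) = (-1)^0 * (-3) * (7) * (88/3) * (-339/308) = 678  (0 row swaps -> sign +1)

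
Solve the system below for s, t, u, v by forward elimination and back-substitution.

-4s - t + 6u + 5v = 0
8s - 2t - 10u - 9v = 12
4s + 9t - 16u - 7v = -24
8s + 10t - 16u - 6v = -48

Forward elimination on [A|b]:
R2 <- R2 - (-2)*R1:  [  0  -4   2   1  12 ]
R3 <- R3 - (-1)*R1:  [   0    8  -10   -2  -24 ]
R4 <- R4 - (-2)*R1:  [   0    8   -4    4  -48 ]
R3 <- R3 - (-2)*R2:  [  0   0  -6   0   0 ]
R4 <- R4 - (-2)*R2:  [   0    0    0    6  -24 ]
Row echelon form:
[ -4  -1   6  5  |    0 ]
[  0  -4   2  1  |   12 ]
[  0   0  -6  0  |    0 ]
[  0   0   0  6  |  -24 ]
Back-substitution:
v = (-24) / 6 = -4
u = (0) / -6 = 0
t = (12 - (2)*(0) - (1)*(-4)) / -4 = -4
s = (0 - (-1)*(-4) - (6)*(0) - (5)*(-4)) / -4 = -4

(-4, -4, 0, -4)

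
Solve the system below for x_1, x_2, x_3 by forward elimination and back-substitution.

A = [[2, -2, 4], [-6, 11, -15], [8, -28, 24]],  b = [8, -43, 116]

(3, -5, -2)

Forward elimination on [A|b]:
R2 <- R2 - (-3)*R1:  [   0    5   -3  -19 ]
R3 <- R3 - (4)*R1:  [   0  -20    8   84 ]
R3 <- R3 - (-4)*R2:  [  0   0  -4   8 ]
Row echelon form:
[ 2  -2   4  |    8 ]
[ 0   5  -3  |  -19 ]
[ 0   0  -4  |    8 ]
Back-substitution:
x_3 = (8) / -4 = -2
x_2 = (-19 - (-3)*(-2)) / 5 = -5
x_1 = (8 - (-2)*(-5) - (4)*(-2)) / 2 = 3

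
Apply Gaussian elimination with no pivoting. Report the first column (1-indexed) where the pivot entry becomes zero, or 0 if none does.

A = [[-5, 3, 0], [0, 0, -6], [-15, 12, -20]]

first zero-pivot column = 2

Naive forward elimination:
R3 <- R3 - (3)*R1:  [   0    3  -20 ]
Matrix at this point:
[ -5  3    0 ]
[  0  0   -6 ]
[  0  3  -20 ]
Pivot entry (2,2) is zero but row 3 has 3 in column 2 -> naive elimination stops; a row interchange (e.g. R2 <-> R3) would be required here.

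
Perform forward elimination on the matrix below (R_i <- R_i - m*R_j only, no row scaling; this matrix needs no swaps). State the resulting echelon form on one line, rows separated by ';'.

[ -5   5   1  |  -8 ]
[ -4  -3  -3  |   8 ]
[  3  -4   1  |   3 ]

Forward elimination:
R2 <- R2 - (4/5)*R1:  [     0     -7  -19/5   72/5 ]
R3 <- R3 - (-3/5)*R1:  [    0    -1   8/5  -9/5 ]
R3 <- R3 - (1/7)*R2:  [     0      0   15/7  -27/7 ]
Row echelon form:
[ -5   5      1  |     -8 ]
[  0  -7  -19/5  |   72/5 ]
[  0   0   15/7  |  -27/7 ]

REF = [-5 5 1 -8; 0 -7 -19/5 72/5; 0 0 15/7 -27/7]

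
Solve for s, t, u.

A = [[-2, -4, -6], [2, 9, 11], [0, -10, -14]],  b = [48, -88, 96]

Forward elimination on [A|b]:
R2 <- R2 - (-1)*R1:  [   0    5    5  -40 ]
R3 <- R3 - (-2)*R2:  [  0   0  -4  16 ]
Row echelon form:
[ -2  -4  -6  |   48 ]
[  0   5   5  |  -40 ]
[  0   0  -4  |   16 ]
Back-substitution:
u = (16) / -4 = -4
t = (-40 - (5)*(-4)) / 5 = -4
s = (48 - (-4)*(-4) - (-6)*(-4)) / -2 = -4

(-4, -4, -4)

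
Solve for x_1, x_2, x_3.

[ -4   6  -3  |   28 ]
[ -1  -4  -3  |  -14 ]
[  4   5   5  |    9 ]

(-4, 3, 2)

Forward elimination on [A|b]:
R2 <- R2 - (1/4)*R1:  [     0  -11/2   -9/4    -21 ]
R3 <- R3 - (-1)*R1:  [  0  11   2  37 ]
R3 <- R3 - (-2)*R2:  [    0     0  -5/2    -5 ]
Row echelon form:
[ -4      6    -3  |   28 ]
[  0  -11/2  -9/4  |  -21 ]
[  0      0  -5/2  |   -5 ]
Back-substitution:
x_3 = (-5) / (-5/2) = 2
x_2 = (-21 - (-9/4)*(2)) / (-11/2) = 3
x_1 = (28 - (6)*(3) - (-3)*(2)) / -4 = -4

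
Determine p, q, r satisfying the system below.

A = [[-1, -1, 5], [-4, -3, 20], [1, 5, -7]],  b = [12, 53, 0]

(3, 5, 4)

Forward elimination on [A|b]:
R2 <- R2 - (4)*R1:  [ 0  1  0  5 ]
R3 <- R3 - (-1)*R1:  [  0   4  -2  12 ]
R3 <- R3 - (4)*R2:  [  0   0  -2  -8 ]
Row echelon form:
[ -1  -1   5  |  12 ]
[  0   1   0  |   5 ]
[  0   0  -2  |  -8 ]
Back-substitution:
r = (-8) / -2 = 4
q = (5) / 1 = 5
p = (12 - (-1)*(5) - (5)*(4)) / -1 = 3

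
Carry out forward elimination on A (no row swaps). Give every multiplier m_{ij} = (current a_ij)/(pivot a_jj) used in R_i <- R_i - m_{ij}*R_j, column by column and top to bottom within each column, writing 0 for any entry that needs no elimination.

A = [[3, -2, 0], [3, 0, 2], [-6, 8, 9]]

multipliers: 1, -2, 2

Forward elimination:
R2 <- R2 - (1)*R1:  [ 0  2  2 ]
R3 <- R3 - (-2)*R1:  [ 0  4  9 ]
R3 <- R3 - (2)*R2:  [ 0  0  5 ]
Multipliers (in order of application): m_{21} = 1, m_{31} = -2, m_{32} = 2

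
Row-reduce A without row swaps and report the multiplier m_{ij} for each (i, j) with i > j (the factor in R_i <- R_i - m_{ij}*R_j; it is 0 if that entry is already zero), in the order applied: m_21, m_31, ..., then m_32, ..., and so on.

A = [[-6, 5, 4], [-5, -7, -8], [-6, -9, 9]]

Forward elimination:
R2 <- R2 - (5/6)*R1:  [     0  -67/6  -34/3 ]
R3 <- R3 - (1)*R1:  [   0  -14    5 ]
R3 <- R3 - (84/67)*R2:  [       0        0  1287/67 ]
Multipliers (in order of application): m_{21} = 5/6, m_{31} = 1, m_{32} = 84/67

multipliers: 5/6, 1, 84/67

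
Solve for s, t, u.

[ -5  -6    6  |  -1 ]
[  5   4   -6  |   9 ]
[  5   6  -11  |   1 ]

Forward elimination on [A|b]:
R2 <- R2 - (-1)*R1:  [  0  -2   0   8 ]
R3 <- R3 - (-1)*R1:  [  0   0  -5   0 ]
Row echelon form:
[ -5  -6   6  |  -1 ]
[  0  -2   0  |   8 ]
[  0   0  -5  |   0 ]
Back-substitution:
u = (0) / -5 = 0
t = (8) / -2 = -4
s = (-1 - (-6)*(-4) - (6)*(0)) / -5 = 5

(5, -4, 0)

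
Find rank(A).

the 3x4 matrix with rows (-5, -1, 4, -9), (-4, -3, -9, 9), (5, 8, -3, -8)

rank(A) = 3

Row reduction:
R2 <- R2 - (4/5)*R1:  [     0  -11/5  -61/5   81/5 ]
R3 <- R3 - (-1)*R1:  [   0    7    1  -17 ]
R3 <- R3 - (-35/11)*R2:  [       0        0  -416/11   380/11 ]
Row echelon form:
[ -5     -1        4      -9 ]
[  0  -11/5    -61/5    81/5 ]
[  0      0  -416/11  380/11 ]
Nonzero rows / pivot columns: 3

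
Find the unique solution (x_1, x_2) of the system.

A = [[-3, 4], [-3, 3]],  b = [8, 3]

(4, 5)

Forward elimination on [A|b]:
R2 <- R2 - (1)*R1:  [  0  -1  -5 ]
Row echelon form:
[ -3   4  |   8 ]
[  0  -1  |  -5 ]
Back-substitution:
x_2 = (-5) / -1 = 5
x_1 = (8 - (4)*(5)) / -3 = 4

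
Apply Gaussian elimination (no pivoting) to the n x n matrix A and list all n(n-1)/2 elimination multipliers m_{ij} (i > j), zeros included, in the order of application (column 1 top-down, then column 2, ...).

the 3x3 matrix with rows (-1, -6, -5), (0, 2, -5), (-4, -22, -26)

Forward elimination:
R2: entry in column 1 is already 0 -> m_{21} = 0 (no row operation needed)
R3 <- R3 - (4)*R1:  [  0   2  -6 ]
R3 <- R3 - (1)*R2:  [  0   0  -1 ]
Multipliers (in order of application): m_{21} = 0, m_{31} = 4, m_{32} = 1

multipliers: 0, 4, 1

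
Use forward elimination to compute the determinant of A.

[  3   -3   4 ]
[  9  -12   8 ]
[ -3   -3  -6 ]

Forward elimination:
R2 <- R2 - (3)*R1:  [  0  -3  -4 ]
R3 <- R3 - (-1)*R1:  [  0  -6  -2 ]
R3 <- R3 - (2)*R2:  [ 0  0  6 ]
Upper-triangular form:
[ 3  -3   4 ]
[ 0  -3  -4 ]
[ 0   0   6 ]
det(A) = (-1)^0 * (3) * (-3) * (6) = -54  (0 row swaps -> sign +1)

det(A) = -54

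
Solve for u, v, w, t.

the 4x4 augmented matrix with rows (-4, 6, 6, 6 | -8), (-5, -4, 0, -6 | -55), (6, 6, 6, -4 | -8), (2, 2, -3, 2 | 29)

(5, 0, -3, 5)

Forward elimination on [A|b]:
R2 <- R2 - (5/4)*R1:  [     0  -23/2  -15/2  -27/2    -45 ]
R3 <- R3 - (-3/2)*R1:  [   0   15   15    5  -20 ]
R4 <- R4 - (-1/2)*R1:  [  0   5   0   5  25 ]
R3 <- R3 - (-30/23)*R2:  [        0         0    120/23   -290/23  -1810/23 ]
R4 <- R4 - (-10/23)*R2:  [      0       0  -75/23  -20/23  125/23 ]
R4 <- R4 - (-5/8)*R3:  [      0       0       0   -35/4  -175/4 ]
Row echelon form:
[ -4      6       6        6  |        -8 ]
[  0  -23/2   -15/2    -27/2  |       -45 ]
[  0      0  120/23  -290/23  |  -1810/23 ]
[  0      0       0    -35/4  |    -175/4 ]
Back-substitution:
t = (-175/4) / (-35/4) = 5
w = (-1810/23 - (-290/23)*(5)) / (120/23) = -3
v = (-45 - (-15/2)*(-3) - (-27/2)*(5)) / (-23/2) = 0
u = (-8 - (6)*(0) - (6)*(-3) - (6)*(5)) / -4 = 5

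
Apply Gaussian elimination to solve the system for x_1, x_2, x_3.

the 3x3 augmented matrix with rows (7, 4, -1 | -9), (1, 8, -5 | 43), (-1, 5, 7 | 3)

(-4, 4, -3)

Forward elimination on [A|b]:
R2 <- R2 - (1/7)*R1:  [     0   52/7  -34/7  310/7 ]
R3 <- R3 - (-1/7)*R1:  [    0  39/7  48/7  12/7 ]
R3 <- R3 - (3/4)*R2:  [     0      0   21/2  -63/2 ]
Row echelon form:
[ 7     4     -1  |     -9 ]
[ 0  52/7  -34/7  |  310/7 ]
[ 0     0   21/2  |  -63/2 ]
Back-substitution:
x_3 = (-63/2) / (21/2) = -3
x_2 = (310/7 - (-34/7)*(-3)) / (52/7) = 4
x_1 = (-9 - (4)*(4) - (-1)*(-3)) / 7 = -4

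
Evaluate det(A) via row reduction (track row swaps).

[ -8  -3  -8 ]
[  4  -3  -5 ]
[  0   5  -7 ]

Forward elimination:
R2 <- R2 - (-1/2)*R1:  [    0  -9/2    -9 ]
R3 <- R3 - (-10/9)*R2:  [   0    0  -17 ]
Upper-triangular form:
[ -8    -3   -8 ]
[  0  -9/2   -9 ]
[  0     0  -17 ]
det(A) = (-1)^0 * (-8) * (-9/2) * (-17) = -612  (0 row swaps -> sign +1)

det(A) = -612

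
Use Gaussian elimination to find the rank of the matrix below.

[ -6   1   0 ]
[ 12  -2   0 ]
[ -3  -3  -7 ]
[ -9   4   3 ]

rank(A) = 3

Row reduction:
R2 <- R2 - (-2)*R1:  [ 0  0  0 ]
R3 <- R3 - (1/2)*R1:  [    0  -7/2    -7 ]
R4 <- R4 - (3/2)*R1:  [   0  5/2    3 ]
R2 <-> R3   (pivot in column 2 was zero)
[ -6     1   0 ]
[  0  -7/2  -7 ]
[  0     0   0 ]
[  0   5/2   3 ]
R4 <- R4 - (-5/7)*R2:  [  0   0  -2 ]
R3 <-> R4   (pivot in column 3 was zero)
[ -6     1   0 ]
[  0  -7/2  -7 ]
[  0     0  -2 ]
[  0     0   0 ]
Row echelon form:
[ -6     1   0 ]
[  0  -7/2  -7 ]
[  0     0  -2 ]
[  0     0   0 ]
Nonzero rows / pivot columns: 3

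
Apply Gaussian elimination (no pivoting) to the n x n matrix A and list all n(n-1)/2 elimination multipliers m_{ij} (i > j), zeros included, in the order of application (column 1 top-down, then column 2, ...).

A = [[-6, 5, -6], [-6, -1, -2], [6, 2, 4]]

multipliers: 1, -1, -7/6

Forward elimination:
R2 <- R2 - (1)*R1:  [  0  -6   4 ]
R3 <- R3 - (-1)*R1:  [  0   7  -2 ]
R3 <- R3 - (-7/6)*R2:  [   0    0  8/3 ]
Multipliers (in order of application): m_{21} = 1, m_{31} = -1, m_{32} = -7/6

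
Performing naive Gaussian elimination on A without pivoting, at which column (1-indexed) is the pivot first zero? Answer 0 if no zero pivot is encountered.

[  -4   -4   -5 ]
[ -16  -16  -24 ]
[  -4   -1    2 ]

Naive forward elimination:
R2 <- R2 - (4)*R1:  [  0   0  -4 ]
R3 <- R3 - (1)*R1:  [ 0  3  7 ]
Matrix at this point:
[ -4  -4  -5 ]
[  0   0  -4 ]
[  0   3   7 ]
Pivot entry (2,2) is zero but row 3 has 3 in column 2 -> naive elimination stops; a row interchange (e.g. R2 <-> R3) would be required here.

first zero-pivot column = 2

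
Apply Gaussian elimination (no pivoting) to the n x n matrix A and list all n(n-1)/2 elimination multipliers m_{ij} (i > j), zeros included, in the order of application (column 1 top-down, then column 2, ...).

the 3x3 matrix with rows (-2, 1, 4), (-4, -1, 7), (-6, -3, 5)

Forward elimination:
R2 <- R2 - (2)*R1:  [  0  -3  -1 ]
R3 <- R3 - (3)*R1:  [  0  -6  -7 ]
R3 <- R3 - (2)*R2:  [  0   0  -5 ]
Multipliers (in order of application): m_{21} = 2, m_{31} = 3, m_{32} = 2

multipliers: 2, 3, 2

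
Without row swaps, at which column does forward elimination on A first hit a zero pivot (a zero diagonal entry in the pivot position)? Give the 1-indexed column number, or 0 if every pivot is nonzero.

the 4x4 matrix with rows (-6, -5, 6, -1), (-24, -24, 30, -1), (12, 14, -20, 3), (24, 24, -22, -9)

first zero-pivot column = 0

Naive forward elimination:
R2 <- R2 - (4)*R1:  [  0  -4   6   3 ]
R3 <- R3 - (-2)*R1:  [  0   4  -8   1 ]
R4 <- R4 - (-4)*R1:  [   0    4    2  -13 ]
R3 <- R3 - (-1)*R2:  [  0   0  -2   4 ]
R4 <- R4 - (-1)*R2:  [   0    0    8  -10 ]
R4 <- R4 - (-4)*R3:  [ 0  0  0  6 ]
All pivots nonzero; naive elimination completes without hitting a zero pivot.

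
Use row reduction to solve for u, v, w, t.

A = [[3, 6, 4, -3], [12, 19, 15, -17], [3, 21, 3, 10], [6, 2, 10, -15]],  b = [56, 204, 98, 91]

(3, 4, 5, -1)

Forward elimination on [A|b]:
R2 <- R2 - (4)*R1:  [   0   -5   -1   -5  -20 ]
R3 <- R3 - (1)*R1:  [  0  15  -1  13  42 ]
R4 <- R4 - (2)*R1:  [   0  -10    2   -9  -21 ]
R3 <- R3 - (-3)*R2:  [   0    0   -4   -2  -18 ]
R4 <- R4 - (2)*R2:  [  0   0   4   1  19 ]
R4 <- R4 - (-1)*R3:  [  0   0   0  -1   1 ]
Row echelon form:
[ 3   6   4  -3  |   56 ]
[ 0  -5  -1  -5  |  -20 ]
[ 0   0  -4  -2  |  -18 ]
[ 0   0   0  -1  |    1 ]
Back-substitution:
t = (1) / -1 = -1
w = (-18 - (-2)*(-1)) / -4 = 5
v = (-20 - (-1)*(5) - (-5)*(-1)) / -5 = 4
u = (56 - (6)*(4) - (4)*(5) - (-3)*(-1)) / 3 = 3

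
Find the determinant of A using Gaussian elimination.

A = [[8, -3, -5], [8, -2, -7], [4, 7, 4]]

det(A) = 188

Forward elimination:
R2 <- R2 - (1)*R1:  [  0   1  -2 ]
R3 <- R3 - (1/2)*R1:  [    0  17/2  13/2 ]
R3 <- R3 - (17/2)*R2:  [    0     0  47/2 ]
Upper-triangular form:
[ 8  -3    -5 ]
[ 0   1    -2 ]
[ 0   0  47/2 ]
det(A) = (-1)^0 * (8) * (1) * (47/2) = 188  (0 row swaps -> sign +1)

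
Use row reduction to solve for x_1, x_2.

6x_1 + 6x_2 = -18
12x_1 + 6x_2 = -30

Forward elimination on [A|b]:
R2 <- R2 - (2)*R1:  [  0  -6   6 ]
Row echelon form:
[ 6   6  |  -18 ]
[ 0  -6  |    6 ]
Back-substitution:
x_2 = (6) / -6 = -1
x_1 = (-18 - (6)*(-1)) / 6 = -2

(-2, -1)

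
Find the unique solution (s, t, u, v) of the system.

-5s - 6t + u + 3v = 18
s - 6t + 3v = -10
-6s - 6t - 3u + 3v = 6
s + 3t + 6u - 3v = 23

Forward elimination on [A|b]:
R2 <- R2 - (-1/5)*R1:  [     0  -36/5    1/5   18/5  -32/5 ]
R3 <- R3 - (6/5)*R1:  [     0    6/5  -21/5   -3/5  -78/5 ]
R4 <- R4 - (-1/5)*R1:  [     0    9/5   31/5  -12/5  133/5 ]
R3 <- R3 - (-1/6)*R2:  [     0      0  -25/6      0  -50/3 ]
R4 <- R4 - (-1/4)*R2:  [    0     0  25/4  -3/2    25 ]
R4 <- R4 - (-3/2)*R3:  [    0     0     0  -3/2     0 ]
Row echelon form:
[ -5     -6      1     3  |     18 ]
[  0  -36/5    1/5  18/5  |  -32/5 ]
[  0      0  -25/6     0  |  -50/3 ]
[  0      0      0  -3/2  |      0 ]
Back-substitution:
v = (0) / (-3/2) = 0
u = (-50/3) / (-25/6) = 4
t = (-32/5 - (1/5)*(4) - (18/5)*(0)) / (-36/5) = 1
s = (18 - (-6)*(1) - (1)*(4) - (3)*(0)) / -5 = -4

(-4, 1, 4, 0)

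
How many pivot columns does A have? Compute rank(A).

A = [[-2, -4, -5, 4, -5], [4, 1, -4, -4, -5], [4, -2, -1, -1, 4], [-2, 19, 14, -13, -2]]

rank(A) = 3

Row reduction:
R2 <- R2 - (-2)*R1:  [   0   -7  -14    4  -15 ]
R3 <- R3 - (-2)*R1:  [   0  -10  -11    7   -6 ]
R4 <- R4 - (1)*R1:  [   0   23   19  -17    3 ]
R3 <- R3 - (10/7)*R2:  [     0      0      9    9/7  108/7 ]
R4 <- R4 - (-23/7)*R2:  [      0       0     -27   -27/7  -324/7 ]
R4 <- R4 - (-3)*R3:  [ 0  0  0  0  0 ]
Row echelon form:
[ -2  -4   -5    4     -5 ]
[  0  -7  -14    4    -15 ]
[  0   0    9  9/7  108/7 ]
[  0   0    0    0      0 ]
Nonzero rows / pivot columns: 3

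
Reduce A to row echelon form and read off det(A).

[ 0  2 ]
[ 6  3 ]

det(A) = -12

Forward elimination:
R1 <-> R2   (pivot in column 1 was zero)
[ 6  3 ]
[ 0  2 ]
Upper-triangular form:
[ 6  3 ]
[ 0  2 ]
det(A) = (-1)^1 * (6) * (2) = -12  (1 row swap -> sign -1)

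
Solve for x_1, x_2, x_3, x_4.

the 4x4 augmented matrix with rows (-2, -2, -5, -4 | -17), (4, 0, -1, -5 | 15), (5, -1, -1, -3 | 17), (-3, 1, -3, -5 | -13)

(4, 2, 1, 0)

Forward elimination on [A|b]:
R2 <- R2 - (-2)*R1:  [   0   -4  -11  -13  -19 ]
R3 <- R3 - (-5/2)*R1:  [     0     -6  -27/2    -13  -51/2 ]
R4 <- R4 - (3/2)*R1:  [    0     4   9/2     1  25/2 ]
R3 <- R3 - (3/2)*R2:  [    0     0     3  13/2     3 ]
R4 <- R4 - (-1)*R2:  [     0      0  -13/2    -12  -13/2 ]
R4 <- R4 - (-13/6)*R3:  [     0      0      0  25/12      0 ]
Row echelon form:
[ -2  -2   -5     -4  |  -17 ]
[  0  -4  -11    -13  |  -19 ]
[  0   0    3   13/2  |    3 ]
[  0   0    0  25/12  |    0 ]
Back-substitution:
x_4 = (0) / (25/12) = 0
x_3 = (3 - (13/2)*(0)) / 3 = 1
x_2 = (-19 - (-11)*(1) - (-13)*(0)) / -4 = 2
x_1 = (-17 - (-2)*(2) - (-5)*(1) - (-4)*(0)) / -2 = 4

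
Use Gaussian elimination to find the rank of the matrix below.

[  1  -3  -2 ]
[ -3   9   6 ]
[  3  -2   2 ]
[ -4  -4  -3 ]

rank(A) = 3

Row reduction:
R2 <- R2 - (-3)*R1:  [ 0  0  0 ]
R3 <- R3 - (3)*R1:  [ 0  7  8 ]
R4 <- R4 - (-4)*R1:  [   0  -16  -11 ]
R2 <-> R3   (pivot in column 2 was zero)
[ 1   -3   -2 ]
[ 0    7    8 ]
[ 0    0    0 ]
[ 0  -16  -11 ]
R4 <- R4 - (-16/7)*R2:  [    0     0  51/7 ]
R3 <-> R4   (pivot in column 3 was zero)
[ 1  -3    -2 ]
[ 0   7     8 ]
[ 0   0  51/7 ]
[ 0   0     0 ]
Row echelon form:
[ 1  -3    -2 ]
[ 0   7     8 ]
[ 0   0  51/7 ]
[ 0   0     0 ]
Nonzero rows / pivot columns: 3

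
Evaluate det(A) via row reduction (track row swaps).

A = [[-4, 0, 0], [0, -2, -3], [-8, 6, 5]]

det(A) = -32

Forward elimination:
R3 <- R3 - (2)*R1:  [ 0  6  5 ]
R3 <- R3 - (-3)*R2:  [  0   0  -4 ]
Upper-triangular form:
[ -4   0   0 ]
[  0  -2  -3 ]
[  0   0  -4 ]
det(A) = (-1)^0 * (-4) * (-2) * (-4) = -32  (0 row swaps -> sign +1)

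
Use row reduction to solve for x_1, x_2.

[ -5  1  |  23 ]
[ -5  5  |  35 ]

Forward elimination on [A|b]:
R2 <- R2 - (1)*R1:  [  0   4  12 ]
Row echelon form:
[ -5  1  |  23 ]
[  0  4  |  12 ]
Back-substitution:
x_2 = (12) / 4 = 3
x_1 = (23 - (1)*(3)) / -5 = -4

(-4, 3)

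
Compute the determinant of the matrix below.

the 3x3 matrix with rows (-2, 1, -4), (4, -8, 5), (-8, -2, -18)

Forward elimination:
R2 <- R2 - (-2)*R1:  [  0  -6  -3 ]
R3 <- R3 - (4)*R1:  [  0  -6  -2 ]
R3 <- R3 - (1)*R2:  [ 0  0  1 ]
Upper-triangular form:
[ -2   1  -4 ]
[  0  -6  -3 ]
[  0   0   1 ]
det(A) = (-1)^0 * (-2) * (-6) * (1) = 12  (0 row swaps -> sign +1)

det(A) = 12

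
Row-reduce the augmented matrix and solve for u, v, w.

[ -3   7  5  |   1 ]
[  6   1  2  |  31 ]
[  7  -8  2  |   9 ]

(5, 3, -1)

Forward elimination on [A|b]:
R2 <- R2 - (-2)*R1:  [  0  15  12  33 ]
R3 <- R3 - (-7/3)*R1:  [    0  25/3  41/3  34/3 ]
R3 <- R3 - (5/9)*R2:  [  0   0   7  -7 ]
Row echelon form:
[ -3   7   5  |   1 ]
[  0  15  12  |  33 ]
[  0   0   7  |  -7 ]
Back-substitution:
w = (-7) / 7 = -1
v = (33 - (12)*(-1)) / 15 = 3
u = (1 - (7)*(3) - (5)*(-1)) / -3 = 5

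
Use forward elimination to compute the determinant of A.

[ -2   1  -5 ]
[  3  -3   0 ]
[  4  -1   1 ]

Forward elimination:
R2 <- R2 - (-3/2)*R1:  [     0   -3/2  -15/2 ]
R3 <- R3 - (-2)*R1:  [  0   1  -9 ]
R3 <- R3 - (-2/3)*R2:  [   0    0  -14 ]
Upper-triangular form:
[ -2     1     -5 ]
[  0  -3/2  -15/2 ]
[  0     0    -14 ]
det(A) = (-1)^0 * (-2) * (-3/2) * (-14) = -42  (0 row swaps -> sign +1)

det(A) = -42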